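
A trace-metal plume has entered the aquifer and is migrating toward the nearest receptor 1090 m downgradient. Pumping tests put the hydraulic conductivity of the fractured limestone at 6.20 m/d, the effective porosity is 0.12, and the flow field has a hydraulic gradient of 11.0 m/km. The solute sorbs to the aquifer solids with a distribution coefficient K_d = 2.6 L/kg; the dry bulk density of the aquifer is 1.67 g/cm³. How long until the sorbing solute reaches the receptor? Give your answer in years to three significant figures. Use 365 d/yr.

Specific discharge q = 6.20 × 0.011 = 0.06820 m/d
Average linear velocity = 0.06820 / 0.12 = 0.5683 m/d
Retardation R = 1 + ρ_b·K_d/n = 1 + 1.67×2.6/0.12 = 37.18
Contaminant velocity v_c = v/R = 0.5683/37.18 = 0.01528 m/d
t = L/v_c = 1090/0.01528 = 71310 d
   = 71310/365 = 195 yr

195 years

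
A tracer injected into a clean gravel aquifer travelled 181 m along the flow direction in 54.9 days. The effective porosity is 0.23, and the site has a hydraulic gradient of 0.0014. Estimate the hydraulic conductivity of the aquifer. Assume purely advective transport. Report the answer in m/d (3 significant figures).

542 m/d

v = L / t = 181 / 54.9 = 3.297 m/d
K = v · n / i = 3.297 × 0.23 / 0.0014 = 542 m/d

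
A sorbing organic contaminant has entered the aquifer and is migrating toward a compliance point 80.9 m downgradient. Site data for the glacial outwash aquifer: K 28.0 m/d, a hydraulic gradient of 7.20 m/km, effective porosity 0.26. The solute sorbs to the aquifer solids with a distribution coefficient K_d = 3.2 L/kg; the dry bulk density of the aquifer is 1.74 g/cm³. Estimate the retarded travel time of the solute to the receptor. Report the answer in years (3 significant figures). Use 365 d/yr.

6.41 years

Darcy flux q = K·i = 28.0 × 0.0072 = 0.2016 m/d
Average linear velocity = 0.2016 / 0.26 = 0.7754 m/d
Retardation R = 1 + ρ_b·K_d/n = 1 + 1.74×3.2/0.26 = 22.42
Contaminant velocity v_c = v/R = 0.7754/22.42 = 0.03459 m/d
t = L/v_c = 80.9/0.03459 = 2339 d
   = 2339/365 = 6.41 yr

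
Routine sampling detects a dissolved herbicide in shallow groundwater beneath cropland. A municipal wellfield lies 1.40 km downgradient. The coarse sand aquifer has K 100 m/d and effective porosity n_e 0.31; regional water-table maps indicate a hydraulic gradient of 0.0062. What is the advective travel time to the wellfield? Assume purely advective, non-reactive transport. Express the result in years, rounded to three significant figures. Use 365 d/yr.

q = Ki = 100 × 0.0062 = 0.6200 m/d
v = Ki/n = 100·0.0062/0.31 = 2.000 m/d
L = 1.40 km = 1400 m
t = L / v = 1400 / 2.000 = 700.0 d
   = 700.0 / 365 = 1.92 yr

1.92 years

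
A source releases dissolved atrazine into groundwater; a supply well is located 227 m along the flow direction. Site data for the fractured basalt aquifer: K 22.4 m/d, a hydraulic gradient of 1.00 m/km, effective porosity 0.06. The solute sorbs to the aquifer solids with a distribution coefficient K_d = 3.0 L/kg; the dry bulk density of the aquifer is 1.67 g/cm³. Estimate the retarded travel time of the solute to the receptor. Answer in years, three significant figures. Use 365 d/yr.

141 years

Darcy flux q = K·i = 22.4 × 0.0010 = 0.02240 m/d
v = Ki/n = 22.4·0.0010/0.06 = 0.3733 m/d
Retardation R = 1 + ρ_b·K_d/n = 1 + 1.67×3.0/0.06 = 84.50
Contaminant velocity v_c = v/R = 0.3733/84.50 = 0.004418 m/d
t = L/v_c = 227/0.004418 = 51380 d
   = 51380/365 = 141 yr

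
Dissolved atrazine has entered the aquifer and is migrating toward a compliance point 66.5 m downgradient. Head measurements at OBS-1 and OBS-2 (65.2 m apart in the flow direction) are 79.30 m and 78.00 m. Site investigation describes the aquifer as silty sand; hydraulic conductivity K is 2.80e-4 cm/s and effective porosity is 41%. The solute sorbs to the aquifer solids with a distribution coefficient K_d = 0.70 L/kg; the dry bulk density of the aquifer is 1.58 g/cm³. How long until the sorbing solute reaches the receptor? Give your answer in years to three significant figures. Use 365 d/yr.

57.3 years

Hydraulic gradient i = (79.30 − 78.00) / 65.2 = 1.30 / 65.2 = 0.01994
K = 2.80e-4 cm/s × 864 = 0.2419 m/d
q = Ki = 0.2419 × 0.01994 = 0.004824 m/d
Average linear velocity = 0.004824 / 0.41 = 0.01176 m/d
Retardation R = 1 + ρ_b·K_d/n = 1 + 1.58×0.70/0.41 = 3.698
Contaminant velocity v_c = v/R = 0.01176/3.698 = 0.003182 m/d
t = L/v_c = 66.5/0.003182 = 20900 d
   = 20900/365 = 57.3 yr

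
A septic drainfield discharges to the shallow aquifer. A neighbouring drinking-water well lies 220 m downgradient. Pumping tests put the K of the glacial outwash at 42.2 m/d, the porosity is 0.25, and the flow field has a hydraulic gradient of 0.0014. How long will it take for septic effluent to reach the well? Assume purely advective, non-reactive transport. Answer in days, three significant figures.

931 days

Specific discharge q = 42.2 × 0.0014 = 0.05908 m/d
v_s = q/n_e = 0.05908/0.25 = 0.2363 m/d
t = L / v = 220 / 0.2363 = 930.9 d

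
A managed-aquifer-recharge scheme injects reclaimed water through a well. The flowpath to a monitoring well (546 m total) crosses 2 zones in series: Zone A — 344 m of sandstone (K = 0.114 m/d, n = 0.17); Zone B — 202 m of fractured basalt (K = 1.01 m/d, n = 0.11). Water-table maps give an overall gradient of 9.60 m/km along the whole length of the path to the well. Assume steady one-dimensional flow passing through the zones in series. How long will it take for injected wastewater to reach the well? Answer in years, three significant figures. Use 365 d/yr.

136 years

Continuity: the same q passes through each zone, so ΔH = q·Σ(L_j/K_j) — the zones act as resistances in series.
Σ(L/K) = 344/0.114 + 202/1.01 = 3018 + 200.0 = 3218 d
K_eq = L_total / Σ(L/K) = 546 / 3218 = 0.1697 m/d
q = K_eq · i = 0.1697 × 0.0096 = 0.001629 m/d (same in every zone)
Zone A: v = q/n = 0.001629/0.17 = 0.009583 m/d → t_A = 344/0.009583 = 35900 d
Zone B: v = q/n = 0.001629/0.11 = 0.01481 m/d → t_B = 202/0.01481 = 13640 d
Total t = 35900 + 13640 = 49540 d
   = 49540 / 365 = 136 yr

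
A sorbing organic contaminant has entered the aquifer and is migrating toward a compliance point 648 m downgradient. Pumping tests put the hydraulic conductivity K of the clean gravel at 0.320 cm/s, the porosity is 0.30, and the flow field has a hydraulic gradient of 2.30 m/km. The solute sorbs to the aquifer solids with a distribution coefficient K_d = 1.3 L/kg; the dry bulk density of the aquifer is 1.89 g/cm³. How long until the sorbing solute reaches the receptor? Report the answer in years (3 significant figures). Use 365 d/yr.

7.70 years

K = 0.320 cm/s × 864 = 276.5 m/d
q = Ki = 276.5 × 0.0023 = 0.6359 m/d
Average linear velocity = 0.6359 / 0.30 = 2.120 m/d
Retardation R = 1 + ρ_b·K_d/n = 1 + 1.89×1.3/0.30 = 9.190
Contaminant velocity v_c = v/R = 2.120/9.190 = 0.2307 m/d
t = L/v_c = 648/0.2307 = 2809 d
   = 2809/365 = 7.70 yr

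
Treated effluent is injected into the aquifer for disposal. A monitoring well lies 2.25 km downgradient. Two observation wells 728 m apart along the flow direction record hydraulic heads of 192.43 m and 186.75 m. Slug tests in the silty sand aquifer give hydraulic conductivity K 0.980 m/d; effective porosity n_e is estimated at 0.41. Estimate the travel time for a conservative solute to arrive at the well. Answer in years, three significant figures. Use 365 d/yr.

331 years

Hydraulic gradient i = (192.43 − 186.75) / 728 = 5.68 / 728 = 0.007802
q = Ki = 0.980 × 0.007802 = 0.007646 m/d
Seepage velocity v = q / n = 0.007646 / 0.41 = 0.01865 m/d
L = 2.25 km = 2250 m
t = L / v = 2250 / 0.01865 = 120600 d
   = 120600 / 365 = 331 yr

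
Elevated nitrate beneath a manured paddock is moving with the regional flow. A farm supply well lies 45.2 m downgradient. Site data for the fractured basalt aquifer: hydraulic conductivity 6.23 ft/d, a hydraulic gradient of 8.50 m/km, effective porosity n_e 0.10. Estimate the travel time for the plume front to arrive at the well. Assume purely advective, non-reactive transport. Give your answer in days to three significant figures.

280 days

K = 6.23 ft/d × 0.3048 = 1.899 m/d
q = Ki = 1.899 × 0.0085 = 0.01614 m/d
v = Ki/n = 1.899·0.0085/0.10 = 0.1614 m/d
t = L / v = 45.2 / 0.1614 = 280.0 d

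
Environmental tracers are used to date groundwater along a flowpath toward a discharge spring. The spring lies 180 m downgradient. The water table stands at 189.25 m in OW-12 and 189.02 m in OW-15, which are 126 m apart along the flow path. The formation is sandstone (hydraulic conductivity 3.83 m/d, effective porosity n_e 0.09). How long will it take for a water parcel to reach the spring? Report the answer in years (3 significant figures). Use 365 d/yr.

6.35 years

Hydraulic gradient i = (189.25 − 189.02) / 126 = 0.23 / 126 = 0.001825
Specific discharge q = 3.83 × 0.001825 = 0.006991 m/d
Average linear velocity = 0.006991 / 0.09 = 0.07768 m/d
t = L / v = 180 / 0.07768 = 2317 d
   = 2317 / 365 = 6.35 yr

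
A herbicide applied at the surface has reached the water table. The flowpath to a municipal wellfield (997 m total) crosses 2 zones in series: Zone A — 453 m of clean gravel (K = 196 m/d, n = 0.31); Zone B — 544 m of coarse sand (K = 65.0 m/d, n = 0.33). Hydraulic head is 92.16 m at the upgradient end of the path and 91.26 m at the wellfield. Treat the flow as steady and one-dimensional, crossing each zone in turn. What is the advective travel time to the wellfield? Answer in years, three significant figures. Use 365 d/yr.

Total head drop ΔH = 92.16 − 91.26 = 0.90 m
Continuity: the same q passes through each zone, so ΔH = q·Σ(L_j/K_j) — the zones act as resistances in series.
Σ(L/K) = 453/196 + 544/65.0 = 2.311 + 8.369 = 10.68 d
q = ΔH / Σ(L/K) = 0.90 / 10.68 = 0.08427 m/d (same in every zone)
Zone A: v = q/n = 0.08427/0.31 = 0.2718 m/d → t_A = 453/0.2718 = 1667 d
Zone B: v = q/n = 0.08427/0.33 = 0.2554 m/d → t_B = 544/0.2554 = 2130 d
Total t = 1667 + 2130 = 3797 d
   = 3797 / 365 = 10.4 yr

10.4 years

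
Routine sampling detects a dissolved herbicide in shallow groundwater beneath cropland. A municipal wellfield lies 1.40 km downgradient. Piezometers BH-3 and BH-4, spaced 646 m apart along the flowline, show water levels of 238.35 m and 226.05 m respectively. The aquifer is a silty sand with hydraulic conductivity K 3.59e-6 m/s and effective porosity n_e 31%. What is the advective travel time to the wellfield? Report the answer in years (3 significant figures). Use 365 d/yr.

Hydraulic gradient i = (238.35 − 226.05) / 646 = 12.30 / 646 = 0.01904
K = 3.59e-6 m/s × 86400 s/d = 0.3102 m/d
Darcy flux q = K·i = 0.3102 × 0.01904 = 0.005906 m/d
v_s = q/n_e = 0.005906/0.31 = 0.01905 m/d
L = 1.40 km = 1400 m
t = L / v = 1400 / 0.01905 = 73490 d
   = 73490 / 365 = 201 yr

201 years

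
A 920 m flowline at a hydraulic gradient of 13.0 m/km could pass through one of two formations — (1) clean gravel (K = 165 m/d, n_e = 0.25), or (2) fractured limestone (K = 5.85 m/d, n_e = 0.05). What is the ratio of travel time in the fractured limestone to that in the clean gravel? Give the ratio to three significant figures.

5.64

Unit 1 (clean gravel): v = 165×0.013/0.25 = 8.580 m/d, t = 920/8.580 = 107.2 d
Unit 2 (fractured limestone): v = 5.85×0.013/0.05 = 1.521 m/d, t = 920/1.521 = 604.9 d
t(fractured limestone) / t(clean gravel) = 604.9/107.2 = 5.64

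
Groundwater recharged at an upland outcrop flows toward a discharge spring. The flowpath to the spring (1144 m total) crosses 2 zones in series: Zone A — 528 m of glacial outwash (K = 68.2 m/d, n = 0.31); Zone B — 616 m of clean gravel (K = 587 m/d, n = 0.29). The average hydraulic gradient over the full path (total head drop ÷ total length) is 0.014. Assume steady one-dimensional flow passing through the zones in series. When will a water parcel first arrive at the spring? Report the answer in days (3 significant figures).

Steady 1-D flow in series ⇒ the Darcy flux q is identical in every zone and the zone head losses add (resistances L/K in series).
Σ(L/K) = 528/68.2 + 616/587 = 7.742 + 1.049 = 8.791 d
K_eq = L_total / Σ(L/K) = 1144 / 8.791 = 130.1 m/d
q = K_eq · i = 130.1 × 0.014 = 1.822 m/d (same in every zone)
Zone A: v = q/n = 1.822/0.31 = 5.877 m/d → t_A = 528/5.877 = 89.85 d
Zone B: v = q/n = 1.822/0.29 = 6.282 m/d → t_B = 616/6.282 = 98.06 d
Total t = 89.85 + 98.06 = 187.9 d

188 days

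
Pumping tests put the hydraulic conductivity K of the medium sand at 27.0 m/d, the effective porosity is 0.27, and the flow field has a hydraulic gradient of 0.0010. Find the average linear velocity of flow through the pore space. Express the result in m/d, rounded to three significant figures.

Darcy flux q = K·i = 27.0 × 0.0010 = 0.02700 m/d
v_s = q/n_e = 0.02700/0.27 = 0.1000 m/d

0.100 m/d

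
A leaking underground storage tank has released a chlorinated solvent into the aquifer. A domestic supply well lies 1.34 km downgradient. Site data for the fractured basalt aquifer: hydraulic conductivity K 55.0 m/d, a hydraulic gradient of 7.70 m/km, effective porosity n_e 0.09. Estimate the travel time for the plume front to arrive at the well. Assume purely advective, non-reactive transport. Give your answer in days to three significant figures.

Darcy flux q = K·i = 55.0 × 0.0077 = 0.4235 m/d
Average linear velocity = 0.4235 / 0.09 = 4.706 m/d
L = 1.34 km = 1340 m
t = L / v = 1340 / 4.706 = 284.8 d

285 days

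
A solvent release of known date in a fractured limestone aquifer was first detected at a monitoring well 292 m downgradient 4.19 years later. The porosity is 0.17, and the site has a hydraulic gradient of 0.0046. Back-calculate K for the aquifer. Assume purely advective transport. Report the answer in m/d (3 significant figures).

t = 4.19 years = 1529 d
v = L / t = 292 / 1529 = 0.1909 m/d
K = v · n / i = 0.1909 × 0.17 / 0.0046 = 7.06 m/d

7.06 m/d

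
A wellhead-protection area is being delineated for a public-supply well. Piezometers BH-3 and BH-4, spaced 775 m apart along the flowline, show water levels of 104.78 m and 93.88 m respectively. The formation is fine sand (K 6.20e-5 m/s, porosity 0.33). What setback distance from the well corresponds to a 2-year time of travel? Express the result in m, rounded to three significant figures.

Hydraulic gradient i = (104.78 − 93.88) / 775 = 10.90 / 775 = 0.01406
K = 6.20e-5 m/s × 86400 s/d = 5.357 m/d
Specific discharge q = 5.357 × 0.01406 = 0.07534 m/d
v = Ki/n = 5.357·0.01406/0.33 = 0.2283 m/d
T = 2 yr × 365 = 730 d
L = v × T = 0.2283 × 730 = 166.7 m

167 m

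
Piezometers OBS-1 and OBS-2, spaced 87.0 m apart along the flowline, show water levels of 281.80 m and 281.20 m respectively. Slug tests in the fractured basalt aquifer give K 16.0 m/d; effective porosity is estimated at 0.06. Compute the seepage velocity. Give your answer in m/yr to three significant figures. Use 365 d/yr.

Hydraulic gradient i = (281.80 − 281.20) / 87.0 = 0.60 / 87.0 = 0.006897
Darcy flux q = K·i = 16.0 × 0.006897 = 0.1103 m/d
Seepage velocity v = q / n = 0.1103 / 0.06 = 1.839 m/d
   = 1.839 × 365 = 671 m/yr

671 m/yr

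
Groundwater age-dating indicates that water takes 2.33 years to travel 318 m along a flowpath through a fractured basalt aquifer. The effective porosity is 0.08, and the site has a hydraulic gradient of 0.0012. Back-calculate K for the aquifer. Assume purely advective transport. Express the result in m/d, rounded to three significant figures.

t = 2.33 years = 850.5 d
v = L / t = 318 / 850.5 = 0.3739 m/d
K = v · n / i = 0.3739 × 0.08 / 0.0012 = 24.9 m/d

24.9 m/d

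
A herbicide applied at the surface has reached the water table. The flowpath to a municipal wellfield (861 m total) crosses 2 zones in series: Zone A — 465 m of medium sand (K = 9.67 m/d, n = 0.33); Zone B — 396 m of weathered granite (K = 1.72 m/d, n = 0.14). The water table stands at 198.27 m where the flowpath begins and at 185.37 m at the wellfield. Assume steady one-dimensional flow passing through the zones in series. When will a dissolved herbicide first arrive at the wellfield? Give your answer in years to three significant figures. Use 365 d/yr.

12.3 years

Total head drop ΔH = 198.27 − 185.37 = 12.90 m
Steady 1-D flow in series ⇒ the Darcy flux q is identical in every zone and the zone head losses add (resistances L/K in series).
Σ(L/K) = 465/9.67 + 396/1.72 = 48.09 + 230.2 = 278.3 d
q = ΔH / Σ(L/K) = 12.90 / 278.3 = 0.04635 m/d (same in every zone)
Zone A: v = q/n = 0.04635/0.33 = 0.1405 m/d → t_A = 465/0.1405 = 3311 d
Zone B: v = q/n = 0.04635/0.14 = 0.3311 m/d → t_B = 396/0.3311 = 1196 d
Total t = 3311 + 1196 = 4507 d
   = 4507 / 365 = 12.3 yr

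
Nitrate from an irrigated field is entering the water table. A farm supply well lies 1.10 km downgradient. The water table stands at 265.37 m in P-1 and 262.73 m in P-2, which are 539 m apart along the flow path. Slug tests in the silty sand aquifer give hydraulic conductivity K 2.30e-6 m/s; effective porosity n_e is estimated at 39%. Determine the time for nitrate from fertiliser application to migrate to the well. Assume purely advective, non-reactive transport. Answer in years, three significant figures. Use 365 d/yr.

1210 years

Hydraulic gradient i = (265.37 − 262.73) / 539 = 2.64 / 539 = 0.004898
K = 2.30e-6 m/s × 86400 s/d = 0.1987 m/d
Specific discharge q = 0.1987 × 0.004898 = 9.733e-4 m/d
Seepage velocity v = q / n = 9.733e-4 / 0.39 = 0.002496 m/d
L = 1.10 km = 1100 m
t = L / v = 1100 / 0.002496 = 440800 d
   = 440800 / 365 = 1210 yr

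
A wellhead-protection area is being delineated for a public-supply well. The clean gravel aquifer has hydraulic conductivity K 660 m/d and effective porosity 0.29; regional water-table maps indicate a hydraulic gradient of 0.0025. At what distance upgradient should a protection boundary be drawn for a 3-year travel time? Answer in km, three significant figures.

Darcy flux q = K·i = 660 × 0.0025 = 1.650 m/d
v_s = q/n_e = 1.650/0.29 = 5.690 m/d
T = 3 yr × 365 = 1095 d
L = v × T = 5.690 × 1095 = 6230 m
   = 6.23 km

6.23 km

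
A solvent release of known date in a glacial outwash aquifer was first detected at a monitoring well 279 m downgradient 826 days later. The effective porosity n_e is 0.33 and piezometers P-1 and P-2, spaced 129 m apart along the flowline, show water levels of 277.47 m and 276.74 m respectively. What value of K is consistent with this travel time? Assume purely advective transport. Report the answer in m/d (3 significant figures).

Hydraulic gradient i = (277.47 − 276.74) / 129 = 0.73 / 129 = 0.005659
v = L / t = 279 / 826 = 0.3378 m/d
K = v · n / i = 0.3378 × 0.33 / 0.005659 = 19.7 m/d

19.7 m/d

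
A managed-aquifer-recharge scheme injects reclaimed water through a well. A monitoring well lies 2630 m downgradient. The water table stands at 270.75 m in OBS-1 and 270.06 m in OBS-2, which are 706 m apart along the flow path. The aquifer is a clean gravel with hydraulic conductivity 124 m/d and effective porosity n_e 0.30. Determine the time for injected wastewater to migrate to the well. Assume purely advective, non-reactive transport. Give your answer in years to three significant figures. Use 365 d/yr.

17.8 years

Hydraulic gradient i = (270.75 − 270.06) / 706 = 0.69 / 706 = 9.773e-4
Darcy flux q = K·i = 124 × 9.773e-4 = 0.1212 m/d
Average linear velocity = 0.1212 / 0.30 = 0.4040 m/d
t = L / v = 2630 / 0.4040 = 6510 d
   = 6510 / 365 = 17.8 yr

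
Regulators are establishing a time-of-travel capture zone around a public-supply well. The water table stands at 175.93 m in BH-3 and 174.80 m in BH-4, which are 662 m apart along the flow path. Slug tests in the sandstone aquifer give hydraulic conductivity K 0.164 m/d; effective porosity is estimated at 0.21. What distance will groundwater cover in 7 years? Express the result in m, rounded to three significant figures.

3.41 m

Hydraulic gradient i = (175.93 − 174.80) / 662 = 1.13 / 662 = 0.001707
q = Ki = 0.164 × 0.001707 = 2.799e-4 m/d
v_s = q/n_e = 2.799e-4/0.21 = 0.001333 m/d
T = 7 yr × 365 = 2555 d
L = v × T = 0.001333 × 2555 = 3.406 m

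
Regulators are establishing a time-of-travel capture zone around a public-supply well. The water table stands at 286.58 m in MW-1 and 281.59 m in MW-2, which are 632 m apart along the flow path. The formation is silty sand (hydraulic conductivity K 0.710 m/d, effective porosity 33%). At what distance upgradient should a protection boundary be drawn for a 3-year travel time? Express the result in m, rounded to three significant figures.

Hydraulic gradient i = (286.58 − 281.59) / 632 = 4.99 / 632 = 0.007896
q = Ki = 0.710 × 0.007896 = 0.005606 m/d
v_s = q/n_e = 0.005606/0.33 = 0.01699 m/d
T = 3 yr × 365 = 1095 d
L = v × T = 0.01699 × 1095 = 18.60 m

18.6 m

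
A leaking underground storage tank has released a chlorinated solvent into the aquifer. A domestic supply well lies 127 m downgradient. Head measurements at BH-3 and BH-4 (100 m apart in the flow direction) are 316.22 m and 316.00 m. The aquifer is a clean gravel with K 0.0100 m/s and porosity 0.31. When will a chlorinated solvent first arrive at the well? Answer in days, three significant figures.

20.7 days

Hydraulic gradient i = (316.22 − 316.00) / 100 = 0.22 / 100 = 0.002200
K = 0.0100 m/s × 86400 s/d = 864.0 m/d
q = Ki = 864.0 × 0.002200 = 1.901 m/d
v = Ki/n = 864.0·0.002200/0.31 = 6.132 m/d
t = L / v = 127 / 6.132 = 20.71 d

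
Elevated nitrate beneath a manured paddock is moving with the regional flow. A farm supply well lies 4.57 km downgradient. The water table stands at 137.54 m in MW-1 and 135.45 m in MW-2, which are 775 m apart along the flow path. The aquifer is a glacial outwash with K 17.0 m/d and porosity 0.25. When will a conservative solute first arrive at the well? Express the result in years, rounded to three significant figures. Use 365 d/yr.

68.3 years

Hydraulic gradient i = (137.54 − 135.45) / 775 = 2.09 / 775 = 0.002697
Darcy flux q = K·i = 17.0 × 0.002697 = 0.04585 m/d
Average linear velocity = 0.04585 / 0.25 = 0.1834 m/d
L = 4.57 km = 4570 m
t = L / v = 4570 / 0.1834 = 24920 d
   = 24920 / 365 = 68.3 yr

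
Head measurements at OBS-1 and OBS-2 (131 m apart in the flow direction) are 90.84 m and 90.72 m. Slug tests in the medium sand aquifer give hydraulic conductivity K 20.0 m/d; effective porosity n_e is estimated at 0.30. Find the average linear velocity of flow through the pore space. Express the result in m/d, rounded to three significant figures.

0.0611 m/d

Hydraulic gradient i = (90.84 − 90.72) / 131 = 0.12 / 131 = 9.160e-4
Specific discharge q = 20.0 × 9.160e-4 = 0.01832 m/d
v = Ki/n = 20.0·9.160e-4/0.30 = 0.06107 m/d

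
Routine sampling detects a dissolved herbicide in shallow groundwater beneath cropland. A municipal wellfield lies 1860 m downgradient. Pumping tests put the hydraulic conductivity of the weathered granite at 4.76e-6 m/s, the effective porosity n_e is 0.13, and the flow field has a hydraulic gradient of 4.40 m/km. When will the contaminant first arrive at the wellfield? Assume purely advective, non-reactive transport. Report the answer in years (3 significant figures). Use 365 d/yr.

K = 4.76e-6 m/s × 86400 s/d = 0.4113 m/d
q = Ki = 0.4113 × 0.0044 = 0.001810 m/d
Seepage velocity v = q / n = 0.001810 / 0.13 = 0.01392 m/d
t = L / v = 1860 / 0.01392 = 133600 d
   = 133600 / 365 = 366 yr

366 years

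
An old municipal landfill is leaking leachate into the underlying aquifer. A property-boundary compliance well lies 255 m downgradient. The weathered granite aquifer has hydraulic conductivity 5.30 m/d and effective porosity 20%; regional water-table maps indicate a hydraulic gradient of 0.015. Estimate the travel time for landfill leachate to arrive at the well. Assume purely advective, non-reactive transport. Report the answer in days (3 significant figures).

642 days

Specific discharge q = 5.30 × 0.015 = 0.07950 m/d
Average linear velocity = 0.07950 / 0.20 = 0.3975 m/d
t = L / v = 255 / 0.3975 = 641.5 d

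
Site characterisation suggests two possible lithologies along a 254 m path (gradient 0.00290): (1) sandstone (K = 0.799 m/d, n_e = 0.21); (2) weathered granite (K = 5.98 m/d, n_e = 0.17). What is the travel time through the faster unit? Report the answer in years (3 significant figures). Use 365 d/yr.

6.82 years

Unit 1 (sandstone): v = 0.799×0.0029/0.21 = 0.01103 m/d, t = 254/0.01103 = 23020 d
Unit 2 (weathered granite): v = 5.98×0.0029/0.17 = 0.1020 m/d, t = 254/0.1020 = 2490 d
Faster: 2490 d / 365 = 6.82 yr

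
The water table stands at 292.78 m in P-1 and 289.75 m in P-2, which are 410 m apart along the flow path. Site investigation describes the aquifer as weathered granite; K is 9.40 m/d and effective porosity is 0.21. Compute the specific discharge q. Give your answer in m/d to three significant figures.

Hydraulic gradient i = (292.78 − 289.75) / 410 = 3.03 / 410 = 0.007390
q = Ki = 9.40 × 0.007390 = 0.06947 m/d

0.0695 m/d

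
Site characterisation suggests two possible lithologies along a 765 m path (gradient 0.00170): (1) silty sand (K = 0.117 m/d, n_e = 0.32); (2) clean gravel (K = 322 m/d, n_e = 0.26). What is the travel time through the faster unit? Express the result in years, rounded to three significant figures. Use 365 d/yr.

0.995 years

Unit 1 (silty sand): v = 0.117×0.0017/0.32 = 6.216e-4 m/d, t = 765/6.216e-4 = 1.231e6 d
Unit 2 (clean gravel): v = 322×0.0017/0.26 = 2.105 m/d, t = 765/2.105 = 363.4 d
Faster: 363.4 d / 365 = 0.995 yr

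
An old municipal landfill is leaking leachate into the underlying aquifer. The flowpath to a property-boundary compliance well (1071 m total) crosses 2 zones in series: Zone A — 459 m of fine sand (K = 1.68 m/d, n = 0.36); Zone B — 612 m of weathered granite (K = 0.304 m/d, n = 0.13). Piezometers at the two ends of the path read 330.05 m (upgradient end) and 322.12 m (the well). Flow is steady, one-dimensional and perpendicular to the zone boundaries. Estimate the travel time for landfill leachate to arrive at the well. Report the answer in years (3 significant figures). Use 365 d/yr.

193 years

Total head drop ΔH = 330.05 − 322.12 = 7.93 m
Steady 1-D flow in series ⇒ the Darcy flux q is identical in every zone and the zone head losses add (resistances L/K in series).
Σ(L/K) = 459/1.68 + 612/0.304 = 273.2 + 2013 = 2286 d
q = ΔH / Σ(L/K) = 7.93 / 2286 = 0.003468 m/d (same in every zone)
Zone A: v = q/n = 0.003468/0.36 = 0.009634 m/d → t_A = 459/0.009634 = 47640 d
Zone B: v = q/n = 0.003468/0.13 = 0.02668 m/d → t_B = 612/0.02668 = 22940 d
Total t = 47640 + 22940 = 70580 d
   = 70580 / 365 = 193 yr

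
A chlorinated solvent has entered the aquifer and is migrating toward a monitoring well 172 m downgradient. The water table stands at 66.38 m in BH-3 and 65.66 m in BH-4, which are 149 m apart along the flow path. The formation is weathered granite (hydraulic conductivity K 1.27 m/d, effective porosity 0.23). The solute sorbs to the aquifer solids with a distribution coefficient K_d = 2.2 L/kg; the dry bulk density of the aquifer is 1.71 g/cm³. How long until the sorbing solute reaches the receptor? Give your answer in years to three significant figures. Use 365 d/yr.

Hydraulic gradient i = (66.38 − 65.66) / 149 = 0.72 / 149 = 0.004832
q = Ki = 1.27 × 0.004832 = 0.006137 m/d
Average linear velocity = 0.006137 / 0.23 = 0.02668 m/d
Retardation R = 1 + ρ_b·K_d/n = 1 + 1.71×2.2/0.23 = 17.36
Contaminant velocity v_c = v/R = 0.02668/17.36 = 0.001537 m/d
t = L/v_c = 172/0.001537 = 111900 d
   = 111900/365 = 307 yr

307 years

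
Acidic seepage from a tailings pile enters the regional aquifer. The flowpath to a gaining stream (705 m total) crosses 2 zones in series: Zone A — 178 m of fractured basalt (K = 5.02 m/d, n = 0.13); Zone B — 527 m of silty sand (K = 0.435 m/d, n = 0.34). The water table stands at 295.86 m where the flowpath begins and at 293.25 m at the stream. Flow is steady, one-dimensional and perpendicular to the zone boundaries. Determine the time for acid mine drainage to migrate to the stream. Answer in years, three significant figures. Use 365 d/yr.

265 years

Total head drop ΔH = 295.86 − 293.25 = 2.61 m
Steady 1-D flow in series ⇒ the Darcy flux q is identical in every zone and the zone head losses add (resistances L/K in series).
Σ(L/K) = 178/5.02 + 527/0.435 = 35.46 + 1211 = 1247 d
q = ΔH / Σ(L/K) = 2.61 / 1247 = 0.002093 m/d (same in every zone)
Zone A: v = q/n = 0.002093/0.13 = 0.01610 m/d → t_A = 178/0.01610 = 11060 d
Zone B: v = q/n = 0.002093/0.34 = 0.006156 m/d → t_B = 527/0.006156 = 85600 d
Total t = 11060 + 85600 = 96660 d
   = 96660 / 365 = 265 yr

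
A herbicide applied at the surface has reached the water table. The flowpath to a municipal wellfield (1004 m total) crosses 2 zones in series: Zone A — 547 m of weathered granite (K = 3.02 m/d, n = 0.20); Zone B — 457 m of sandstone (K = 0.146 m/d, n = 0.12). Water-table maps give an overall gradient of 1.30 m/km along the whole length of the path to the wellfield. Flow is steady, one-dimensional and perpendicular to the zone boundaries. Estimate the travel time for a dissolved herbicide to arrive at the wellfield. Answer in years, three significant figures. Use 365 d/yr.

Continuity: the same q passes through each zone, so ΔH = q·Σ(L_j/K_j) — the zones act as resistances in series.
Σ(L/K) = 547/3.02 + 457/0.146 = 181.1 + 3130 = 3311 d
K_eq = L_total / Σ(L/K) = 1004 / 3311 = 0.3032 m/d
q = K_eq · i = 0.3032 × 0.0013 = 3.942e-4 m/d (same in every zone)
Zone A: v = q/n = 3.942e-4/0.20 = 0.001971 m/d → t_A = 547/0.001971 = 277500 d
Zone B: v = q/n = 3.942e-4/0.12 = 0.003285 m/d → t_B = 457/0.003285 = 139100 d
Total t = 277500 + 139100 = 416700 d
   = 416700 / 365 = 1140 yr

1140 years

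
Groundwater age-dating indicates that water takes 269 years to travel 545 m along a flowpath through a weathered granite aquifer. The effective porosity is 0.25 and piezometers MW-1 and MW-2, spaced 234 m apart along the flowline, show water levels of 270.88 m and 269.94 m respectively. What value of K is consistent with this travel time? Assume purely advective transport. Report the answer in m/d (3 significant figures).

Hydraulic gradient i = (270.88 − 269.94) / 234 = 0.94 / 234 = 0.004017
t = 269 years = 98190 d
v = L / t = 545 / 98190 = 0.005551 m/d
K = v · n / i = 0.005551 × 0.25 / 0.004017 = 0.345 m/d

0.345 m/d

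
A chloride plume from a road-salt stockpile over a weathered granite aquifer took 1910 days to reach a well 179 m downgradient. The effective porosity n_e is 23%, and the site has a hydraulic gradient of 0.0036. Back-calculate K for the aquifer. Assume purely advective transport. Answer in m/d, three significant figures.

5.99 m/d

v = L / t = 179 / 1910 = 0.09372 m/d
K = v · n / i = 0.09372 × 0.23 / 0.0036 = 5.99 m/d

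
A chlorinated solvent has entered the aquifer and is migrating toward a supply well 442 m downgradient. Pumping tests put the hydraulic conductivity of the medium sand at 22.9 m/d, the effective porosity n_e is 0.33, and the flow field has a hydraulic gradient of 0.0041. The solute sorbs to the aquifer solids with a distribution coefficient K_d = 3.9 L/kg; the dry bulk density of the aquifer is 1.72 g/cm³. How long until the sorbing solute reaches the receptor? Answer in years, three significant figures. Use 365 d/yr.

90.8 years

Darcy flux q = K·i = 22.9 × 0.0041 = 0.09389 m/d
v = Ki/n = 22.9·0.0041/0.33 = 0.2845 m/d
Retardation R = 1 + ρ_b·K_d/n = 1 + 1.72×3.9/0.33 = 21.33
Contaminant velocity v_c = v/R = 0.2845/21.33 = 0.01334 m/d
t = L/v_c = 442/0.01334 = 33130 d
   = 33130/365 = 90.8 yr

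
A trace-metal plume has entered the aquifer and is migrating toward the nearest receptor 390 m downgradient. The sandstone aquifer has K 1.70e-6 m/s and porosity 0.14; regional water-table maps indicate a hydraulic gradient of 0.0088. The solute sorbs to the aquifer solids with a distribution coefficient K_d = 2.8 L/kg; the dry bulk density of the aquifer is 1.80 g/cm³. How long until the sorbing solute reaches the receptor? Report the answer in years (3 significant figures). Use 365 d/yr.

4280 years

K = 1.70e-6 m/s × 86400 s/d = 0.1469 m/d
Darcy flux q = K·i = 0.1469 × 0.0088 = 0.001293 m/d
Average linear velocity = 0.001293 / 0.14 = 0.009232 m/d
Retardation R = 1 + ρ_b·K_d/n = 1 + 1.80×2.8/0.14 = 37.00
Contaminant velocity v_c = v/R = 0.009232/37.00 = 2.495e-4 m/d
t = L/v_c = 390/2.495e-4 = 1.563e6 d
   = 1.563e6/365 = 4280 yr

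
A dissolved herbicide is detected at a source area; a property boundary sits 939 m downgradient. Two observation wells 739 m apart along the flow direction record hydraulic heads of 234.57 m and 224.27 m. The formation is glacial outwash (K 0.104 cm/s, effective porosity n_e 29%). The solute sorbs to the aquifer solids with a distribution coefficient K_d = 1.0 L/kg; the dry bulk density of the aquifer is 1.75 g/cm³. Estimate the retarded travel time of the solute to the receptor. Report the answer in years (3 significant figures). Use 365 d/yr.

4.19 years

Hydraulic gradient i = (234.57 − 224.27) / 739 = 10.30 / 739 = 0.01394
K = 0.104 cm/s × 864 = 89.86 m/d
Specific discharge q = 89.86 × 0.01394 = 1.252 m/d
v_s = q/n_e = 1.252/0.29 = 4.319 m/d
Retardation R = 1 + ρ_b·K_d/n = 1 + 1.75×1.0/0.29 = 7.034
Contaminant velocity v_c = v/R = 4.319/7.034 = 0.6139 m/d
t = L/v_c = 939/0.6139 = 1530 d
   = 1530/365 = 4.19 yr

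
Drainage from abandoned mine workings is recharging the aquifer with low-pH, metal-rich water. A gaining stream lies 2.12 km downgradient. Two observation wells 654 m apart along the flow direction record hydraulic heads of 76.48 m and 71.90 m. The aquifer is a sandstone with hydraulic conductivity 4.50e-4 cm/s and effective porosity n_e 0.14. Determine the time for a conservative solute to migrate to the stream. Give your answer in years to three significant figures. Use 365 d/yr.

Hydraulic gradient i = (76.48 − 71.90) / 654 = 4.58 / 654 = 0.007003
K = 4.50e-4 cm/s × 864 = 0.3888 m/d
q = Ki = 0.3888 × 0.007003 = 0.002723 m/d
Average linear velocity = 0.002723 / 0.14 = 0.01945 m/d
L = 2.12 km = 2120 m
t = L / v = 2120 / 0.01945 = 109000 d
   = 109000 / 365 = 299 yr

299 years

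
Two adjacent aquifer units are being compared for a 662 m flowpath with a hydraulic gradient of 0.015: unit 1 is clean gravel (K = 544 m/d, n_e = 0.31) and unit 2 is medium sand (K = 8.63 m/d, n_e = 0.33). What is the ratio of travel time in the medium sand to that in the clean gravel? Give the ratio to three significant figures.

67.1

Unit 1 (clean gravel): v = 544×0.015/0.31 = 26.32 m/d, t = 662/26.32 = 25.15 d
Unit 2 (medium sand): v = 8.63×0.015/0.33 = 0.3923 m/d, t = 662/0.3923 = 1688 d
t(medium sand) / t(clean gravel) = 1688/25.15 = 67.1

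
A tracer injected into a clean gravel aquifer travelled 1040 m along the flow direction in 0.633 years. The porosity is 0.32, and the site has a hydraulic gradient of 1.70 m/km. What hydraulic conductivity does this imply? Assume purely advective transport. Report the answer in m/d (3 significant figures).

t = 0.633 years = 231.0 d
v = L / t = 1040 / 231.0 = 4.501 m/d
K = v · n / i = 4.501 × 0.32 / 0.0017 = 847 m/d

847 m/d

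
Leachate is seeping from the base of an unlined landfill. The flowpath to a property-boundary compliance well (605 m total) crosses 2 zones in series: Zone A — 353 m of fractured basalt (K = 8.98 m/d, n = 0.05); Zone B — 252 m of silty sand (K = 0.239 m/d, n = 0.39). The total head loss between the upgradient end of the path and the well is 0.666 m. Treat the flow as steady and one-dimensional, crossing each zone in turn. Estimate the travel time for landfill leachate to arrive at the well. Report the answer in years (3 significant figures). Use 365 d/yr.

522 years

Steady 1-D flow in series ⇒ the Darcy flux q is identical in every zone and the zone head losses add (resistances L/K in series).
Σ(L/K) = 353/8.98 + 252/0.239 = 39.31 + 1054 = 1094 d
q = ΔH / Σ(L/K) = 0.666 / 1094 = 6.089e-4 m/d (same in every zone)
Zone A: v = q/n = 6.089e-4/0.05 = 0.01218 m/d → t_A = 353/0.01218 = 28980 d
Zone B: v = q/n = 6.089e-4/0.39 = 0.001561 m/d → t_B = 252/0.001561 = 161400 d
Total t = 28980 + 161400 = 190400 d
   = 190400 / 365 = 522 yr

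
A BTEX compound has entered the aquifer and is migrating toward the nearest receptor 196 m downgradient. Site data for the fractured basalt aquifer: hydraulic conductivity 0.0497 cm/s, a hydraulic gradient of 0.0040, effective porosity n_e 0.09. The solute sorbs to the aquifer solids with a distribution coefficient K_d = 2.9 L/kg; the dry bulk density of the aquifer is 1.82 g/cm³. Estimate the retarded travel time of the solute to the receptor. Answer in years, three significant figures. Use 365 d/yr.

K = 0.0497 cm/s × 864 = 42.94 m/d
Specific discharge q = 42.94 × 0.0040 = 0.1718 m/d
v_s = q/n_e = 0.1718/0.09 = 1.908 m/d
Retardation R = 1 + ρ_b·K_d/n = 1 + 1.82×2.9/0.09 = 59.64
Contaminant velocity v_c = v/R = 1.908/59.64 = 0.03200 m/d
t = L/v_c = 196/0.03200 = 6125 d
   = 6125/365 = 16.8 yr

16.8 years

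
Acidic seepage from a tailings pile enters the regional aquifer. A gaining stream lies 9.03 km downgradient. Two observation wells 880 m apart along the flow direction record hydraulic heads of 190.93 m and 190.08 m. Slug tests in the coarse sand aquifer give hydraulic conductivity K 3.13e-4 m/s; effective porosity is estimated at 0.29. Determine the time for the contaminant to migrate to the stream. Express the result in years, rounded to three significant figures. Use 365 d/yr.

Hydraulic gradient i = (190.93 − 190.08) / 880 = 0.85 / 880 = 9.659e-4
K = 3.13e-4 m/s × 86400 s/d = 27.04 m/d
q = Ki = 27.04 × 9.659e-4 = 0.02612 m/d
Average linear velocity = 0.02612 / 0.29 = 0.09007 m/d
L = 9.03 km = 9030 m
t = L / v = 9030 / 0.09007 = 100300 d
   = 100300 / 365 = 275 yr

275 years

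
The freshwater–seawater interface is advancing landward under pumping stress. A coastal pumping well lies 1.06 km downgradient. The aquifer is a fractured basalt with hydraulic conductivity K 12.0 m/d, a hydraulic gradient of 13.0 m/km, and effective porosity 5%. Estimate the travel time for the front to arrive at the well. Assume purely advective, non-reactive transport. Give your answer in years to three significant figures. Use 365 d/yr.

Specific discharge q = 12.0 × 0.013 = 0.1560 m/d
v_s = q/n_e = 0.1560/0.05 = 3.120 m/d
L = 1.06 km = 1060 m
t = L / v = 1060 / 3.120 = 339.7 d
   = 339.7 / 365 = 0.931 yr

0.931 years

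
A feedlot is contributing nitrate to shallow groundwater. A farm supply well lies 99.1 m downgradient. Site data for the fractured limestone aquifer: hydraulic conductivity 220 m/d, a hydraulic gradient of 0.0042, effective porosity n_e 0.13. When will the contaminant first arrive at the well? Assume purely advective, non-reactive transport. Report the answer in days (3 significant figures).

Darcy flux q = K·i = 220 × 0.0042 = 0.9240 m/d
Seepage velocity v = q / n = 0.9240 / 0.13 = 7.108 m/d
t = L / v = 99.1 / 7.108 = 13.94 d

13.9 days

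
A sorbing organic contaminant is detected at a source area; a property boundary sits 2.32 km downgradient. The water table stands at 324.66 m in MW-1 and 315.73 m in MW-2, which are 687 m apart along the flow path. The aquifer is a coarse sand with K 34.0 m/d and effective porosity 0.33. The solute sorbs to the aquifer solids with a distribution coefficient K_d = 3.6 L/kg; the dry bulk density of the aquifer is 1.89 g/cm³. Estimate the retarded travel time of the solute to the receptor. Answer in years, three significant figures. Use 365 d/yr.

103 years

Hydraulic gradient i = (324.66 − 315.73) / 687 = 8.93 / 687 = 0.01300
Specific discharge q = 34.0 × 0.01300 = 0.4420 m/d
v = Ki/n = 34.0·0.01300/0.33 = 1.339 m/d
Retardation R = 1 + ρ_b·K_d/n = 1 + 1.89×3.6/0.33 = 21.62
Contaminant velocity v_c = v/R = 1.339/21.62 = 0.06195 m/d
L = 2.32 km = 2320 m
t = L/v_c = 2320/0.06195 = 37450 d
   = 37450/365 = 103 yr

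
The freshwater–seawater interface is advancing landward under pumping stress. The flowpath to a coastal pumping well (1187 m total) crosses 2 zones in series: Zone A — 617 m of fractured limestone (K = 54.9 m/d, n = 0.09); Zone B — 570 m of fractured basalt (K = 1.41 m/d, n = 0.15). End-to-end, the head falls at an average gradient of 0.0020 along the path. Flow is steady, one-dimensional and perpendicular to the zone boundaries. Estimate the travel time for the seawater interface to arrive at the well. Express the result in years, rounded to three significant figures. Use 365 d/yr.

Steady 1-D flow in series ⇒ the Darcy flux q is identical in every zone and the zone head losses add (resistances L/K in series).
Σ(L/K) = 617/54.9 + 570/1.41 = 11.24 + 404.3 = 415.5 d
K_eq = L_total / Σ(L/K) = 1187 / 415.5 = 2.857 m/d
q = K_eq · i = 2.857 × 0.0020 = 0.005714 m/d (same in every zone)
Zone A: v = q/n = 0.005714/0.09 = 0.06349 m/d → t_A = 617/0.06349 = 9719 d
Zone B: v = q/n = 0.005714/0.15 = 0.03809 m/d → t_B = 570/0.03809 = 14960 d
Total t = 9719 + 14960 = 24680 d
   = 24680 / 365 = 67.6 yr

67.6 years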